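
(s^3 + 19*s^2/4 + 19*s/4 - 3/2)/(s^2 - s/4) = s + 5 + 6/s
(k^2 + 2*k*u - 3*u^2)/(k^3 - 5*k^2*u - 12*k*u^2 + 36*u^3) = (k - u)/(k^2 - 8*k*u + 12*u^2)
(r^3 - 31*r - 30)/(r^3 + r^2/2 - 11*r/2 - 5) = 2*(r^2 - r - 30)/(2*r^2 - r - 10)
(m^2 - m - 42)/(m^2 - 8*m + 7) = (m + 6)/(m - 1)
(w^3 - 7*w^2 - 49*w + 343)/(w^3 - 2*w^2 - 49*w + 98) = (w - 7)/(w - 2)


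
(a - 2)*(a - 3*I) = a^2 - 2*a - 3*I*a + 6*I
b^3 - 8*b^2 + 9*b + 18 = (b - 6)*(b - 3)*(b + 1)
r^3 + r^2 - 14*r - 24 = (r - 4)*(r + 2)*(r + 3)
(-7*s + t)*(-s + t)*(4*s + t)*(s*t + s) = 28*s^4*t + 28*s^4 - 25*s^3*t^2 - 25*s^3*t - 4*s^2*t^3 - 4*s^2*t^2 + s*t^4 + s*t^3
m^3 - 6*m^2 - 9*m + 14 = (m - 7)*(m - 1)*(m + 2)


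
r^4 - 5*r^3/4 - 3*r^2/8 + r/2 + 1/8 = (r - 1)^2*(r + 1/4)*(r + 1/2)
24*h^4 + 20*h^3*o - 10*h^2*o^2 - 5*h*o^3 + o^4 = (-6*h + o)*(-2*h + o)*(h + o)*(2*h + o)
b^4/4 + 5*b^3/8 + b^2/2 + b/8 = b*(b/4 + 1/4)*(b + 1/2)*(b + 1)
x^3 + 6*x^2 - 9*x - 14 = (x - 2)*(x + 1)*(x + 7)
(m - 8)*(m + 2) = m^2 - 6*m - 16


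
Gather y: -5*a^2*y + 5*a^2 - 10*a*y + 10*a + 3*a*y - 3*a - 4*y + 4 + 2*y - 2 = 5*a^2 + 7*a + y*(-5*a^2 - 7*a - 2) + 2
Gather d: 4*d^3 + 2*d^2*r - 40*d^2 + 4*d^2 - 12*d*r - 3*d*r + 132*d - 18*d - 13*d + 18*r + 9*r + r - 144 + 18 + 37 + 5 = 4*d^3 + d^2*(2*r - 36) + d*(101 - 15*r) + 28*r - 84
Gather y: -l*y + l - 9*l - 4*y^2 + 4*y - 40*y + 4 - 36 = -8*l - 4*y^2 + y*(-l - 36) - 32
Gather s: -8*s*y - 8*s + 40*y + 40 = s*(-8*y - 8) + 40*y + 40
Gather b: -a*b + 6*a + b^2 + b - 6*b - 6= 6*a + b^2 + b*(-a - 5) - 6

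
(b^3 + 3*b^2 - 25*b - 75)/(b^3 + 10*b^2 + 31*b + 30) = (b - 5)/(b + 2)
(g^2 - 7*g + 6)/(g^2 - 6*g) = (g - 1)/g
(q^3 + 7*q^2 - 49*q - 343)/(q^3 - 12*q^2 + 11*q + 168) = (q^2 + 14*q + 49)/(q^2 - 5*q - 24)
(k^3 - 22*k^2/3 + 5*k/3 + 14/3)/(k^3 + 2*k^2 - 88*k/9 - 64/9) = 3*(k^2 - 8*k + 7)/(3*k^2 + 4*k - 32)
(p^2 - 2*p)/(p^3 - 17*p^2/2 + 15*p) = 2*(p - 2)/(2*p^2 - 17*p + 30)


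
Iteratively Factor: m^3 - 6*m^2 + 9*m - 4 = (m - 1)*(m^2 - 5*m + 4) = (m - 4)*(m - 1)*(m - 1)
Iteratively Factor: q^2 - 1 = (q + 1)*(q - 1)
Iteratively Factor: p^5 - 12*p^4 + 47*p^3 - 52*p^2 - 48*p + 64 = (p - 4)*(p^4 - 8*p^3 + 15*p^2 + 8*p - 16) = (p - 4)^2*(p^3 - 4*p^2 - p + 4) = (p - 4)^2*(p + 1)*(p^2 - 5*p + 4) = (p - 4)^3*(p + 1)*(p - 1)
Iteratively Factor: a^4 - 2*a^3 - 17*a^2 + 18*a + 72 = (a + 3)*(a^3 - 5*a^2 - 2*a + 24) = (a - 3)*(a + 3)*(a^2 - 2*a - 8) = (a - 3)*(a + 2)*(a + 3)*(a - 4)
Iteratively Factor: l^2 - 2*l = (l)*(l - 2)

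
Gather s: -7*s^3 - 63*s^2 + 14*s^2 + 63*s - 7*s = -7*s^3 - 49*s^2 + 56*s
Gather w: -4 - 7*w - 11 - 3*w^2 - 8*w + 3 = -3*w^2 - 15*w - 12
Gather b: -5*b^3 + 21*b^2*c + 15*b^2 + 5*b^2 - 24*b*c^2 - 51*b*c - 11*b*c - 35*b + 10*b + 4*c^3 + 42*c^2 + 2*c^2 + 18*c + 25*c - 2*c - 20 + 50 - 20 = -5*b^3 + b^2*(21*c + 20) + b*(-24*c^2 - 62*c - 25) + 4*c^3 + 44*c^2 + 41*c + 10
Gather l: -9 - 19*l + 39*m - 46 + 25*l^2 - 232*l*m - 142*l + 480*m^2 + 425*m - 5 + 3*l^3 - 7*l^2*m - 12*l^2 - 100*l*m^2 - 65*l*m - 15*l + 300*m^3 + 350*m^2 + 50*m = 3*l^3 + l^2*(13 - 7*m) + l*(-100*m^2 - 297*m - 176) + 300*m^3 + 830*m^2 + 514*m - 60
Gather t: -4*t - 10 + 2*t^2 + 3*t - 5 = 2*t^2 - t - 15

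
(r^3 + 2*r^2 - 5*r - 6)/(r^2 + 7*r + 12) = (r^2 - r - 2)/(r + 4)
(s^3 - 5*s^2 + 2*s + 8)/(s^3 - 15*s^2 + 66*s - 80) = (s^2 - 3*s - 4)/(s^2 - 13*s + 40)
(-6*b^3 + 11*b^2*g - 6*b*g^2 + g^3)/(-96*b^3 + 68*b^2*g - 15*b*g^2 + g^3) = (2*b^2 - 3*b*g + g^2)/(32*b^2 - 12*b*g + g^2)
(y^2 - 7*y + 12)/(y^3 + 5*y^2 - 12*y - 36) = (y - 4)/(y^2 + 8*y + 12)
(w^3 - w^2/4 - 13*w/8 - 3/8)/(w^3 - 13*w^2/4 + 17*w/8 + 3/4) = (w + 1)/(w - 2)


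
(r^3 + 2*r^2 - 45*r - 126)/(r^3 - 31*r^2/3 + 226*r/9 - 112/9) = 9*(r^2 + 9*r + 18)/(9*r^2 - 30*r + 16)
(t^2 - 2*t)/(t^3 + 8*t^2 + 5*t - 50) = t/(t^2 + 10*t + 25)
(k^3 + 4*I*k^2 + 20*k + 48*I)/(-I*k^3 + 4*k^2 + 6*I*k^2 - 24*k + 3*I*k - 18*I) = (I*k^3 - 4*k^2 + 20*I*k - 48)/(k^3 + k^2*(-6 + 4*I) + k*(-3 - 24*I) + 18)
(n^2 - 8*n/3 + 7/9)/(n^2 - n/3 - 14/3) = (n - 1/3)/(n + 2)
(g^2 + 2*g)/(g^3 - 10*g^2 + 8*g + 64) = g/(g^2 - 12*g + 32)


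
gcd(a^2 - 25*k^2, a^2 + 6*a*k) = 1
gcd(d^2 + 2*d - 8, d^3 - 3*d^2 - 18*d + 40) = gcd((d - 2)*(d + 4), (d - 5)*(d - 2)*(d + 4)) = d^2 + 2*d - 8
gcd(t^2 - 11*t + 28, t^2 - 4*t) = t - 4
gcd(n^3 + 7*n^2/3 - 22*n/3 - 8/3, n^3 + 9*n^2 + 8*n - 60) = n - 2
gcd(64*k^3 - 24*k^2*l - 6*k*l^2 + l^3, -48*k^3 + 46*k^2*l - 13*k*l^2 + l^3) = 16*k^2 - 10*k*l + l^2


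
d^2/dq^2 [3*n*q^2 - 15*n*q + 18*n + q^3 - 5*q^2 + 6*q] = 6*n + 6*q - 10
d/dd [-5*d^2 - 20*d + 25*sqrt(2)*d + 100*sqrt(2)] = -10*d - 20 + 25*sqrt(2)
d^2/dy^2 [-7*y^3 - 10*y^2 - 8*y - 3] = -42*y - 20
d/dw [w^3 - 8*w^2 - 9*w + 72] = 3*w^2 - 16*w - 9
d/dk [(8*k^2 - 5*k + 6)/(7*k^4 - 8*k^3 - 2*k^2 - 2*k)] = (-112*k^5 + 169*k^4 - 248*k^3 + 118*k^2 + 24*k + 12)/(k^2*(49*k^6 - 112*k^5 + 36*k^4 + 4*k^3 + 36*k^2 + 8*k + 4))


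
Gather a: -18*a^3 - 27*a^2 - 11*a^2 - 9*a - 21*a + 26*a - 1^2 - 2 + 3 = -18*a^3 - 38*a^2 - 4*a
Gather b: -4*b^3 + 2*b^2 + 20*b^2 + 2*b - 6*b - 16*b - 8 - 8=-4*b^3 + 22*b^2 - 20*b - 16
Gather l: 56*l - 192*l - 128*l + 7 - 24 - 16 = -264*l - 33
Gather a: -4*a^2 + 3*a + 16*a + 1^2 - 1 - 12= -4*a^2 + 19*a - 12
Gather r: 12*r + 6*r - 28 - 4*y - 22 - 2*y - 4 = 18*r - 6*y - 54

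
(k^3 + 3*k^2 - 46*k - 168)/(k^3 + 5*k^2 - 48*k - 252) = (k + 4)/(k + 6)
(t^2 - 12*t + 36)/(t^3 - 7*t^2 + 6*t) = (t - 6)/(t*(t - 1))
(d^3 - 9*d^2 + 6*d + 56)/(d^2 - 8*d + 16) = (d^2 - 5*d - 14)/(d - 4)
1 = 1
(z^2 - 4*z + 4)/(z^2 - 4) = (z - 2)/(z + 2)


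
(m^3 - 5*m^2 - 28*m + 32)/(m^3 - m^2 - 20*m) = (m^2 - 9*m + 8)/(m*(m - 5))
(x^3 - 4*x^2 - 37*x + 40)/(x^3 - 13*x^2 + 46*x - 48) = (x^2 + 4*x - 5)/(x^2 - 5*x + 6)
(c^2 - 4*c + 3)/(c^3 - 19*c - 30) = (-c^2 + 4*c - 3)/(-c^3 + 19*c + 30)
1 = 1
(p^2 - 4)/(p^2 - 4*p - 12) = (p - 2)/(p - 6)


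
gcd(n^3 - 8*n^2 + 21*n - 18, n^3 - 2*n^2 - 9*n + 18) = n^2 - 5*n + 6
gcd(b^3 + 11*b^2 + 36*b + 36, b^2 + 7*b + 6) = b + 6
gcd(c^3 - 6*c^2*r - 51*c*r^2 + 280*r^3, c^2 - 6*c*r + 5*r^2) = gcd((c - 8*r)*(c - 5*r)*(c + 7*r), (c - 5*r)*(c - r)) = -c + 5*r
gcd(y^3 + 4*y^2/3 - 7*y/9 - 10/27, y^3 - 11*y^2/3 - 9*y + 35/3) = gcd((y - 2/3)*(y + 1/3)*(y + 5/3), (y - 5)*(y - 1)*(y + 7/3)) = 1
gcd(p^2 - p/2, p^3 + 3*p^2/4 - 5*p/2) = p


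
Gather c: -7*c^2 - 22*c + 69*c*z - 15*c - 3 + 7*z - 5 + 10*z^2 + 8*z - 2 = -7*c^2 + c*(69*z - 37) + 10*z^2 + 15*z - 10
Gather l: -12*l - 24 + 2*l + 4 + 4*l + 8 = -6*l - 12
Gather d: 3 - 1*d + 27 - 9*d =30 - 10*d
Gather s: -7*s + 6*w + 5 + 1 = -7*s + 6*w + 6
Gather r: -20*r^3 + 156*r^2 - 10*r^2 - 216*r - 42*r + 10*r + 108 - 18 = -20*r^3 + 146*r^2 - 248*r + 90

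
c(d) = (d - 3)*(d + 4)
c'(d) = 2*d + 1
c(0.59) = -11.06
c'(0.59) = 2.18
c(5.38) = 22.32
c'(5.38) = 11.76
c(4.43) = 12.05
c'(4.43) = 9.86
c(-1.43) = -11.39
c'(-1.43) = -1.86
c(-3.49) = -3.31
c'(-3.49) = -5.98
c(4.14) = 9.28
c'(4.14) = 9.28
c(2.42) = -3.72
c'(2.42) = 5.84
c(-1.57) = -11.11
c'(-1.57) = -2.14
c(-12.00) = 120.00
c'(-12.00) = -23.00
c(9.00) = 78.00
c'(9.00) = 19.00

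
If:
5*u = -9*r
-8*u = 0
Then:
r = 0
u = 0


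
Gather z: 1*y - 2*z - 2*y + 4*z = -y + 2*z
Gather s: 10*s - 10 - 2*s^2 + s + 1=-2*s^2 + 11*s - 9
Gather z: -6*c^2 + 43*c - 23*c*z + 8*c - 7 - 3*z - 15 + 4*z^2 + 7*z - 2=-6*c^2 + 51*c + 4*z^2 + z*(4 - 23*c) - 24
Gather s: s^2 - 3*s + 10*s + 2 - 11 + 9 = s^2 + 7*s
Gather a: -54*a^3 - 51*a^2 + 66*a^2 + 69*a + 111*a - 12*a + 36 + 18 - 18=-54*a^3 + 15*a^2 + 168*a + 36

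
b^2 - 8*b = b*(b - 8)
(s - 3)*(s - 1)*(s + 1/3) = s^3 - 11*s^2/3 + 5*s/3 + 1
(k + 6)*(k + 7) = k^2 + 13*k + 42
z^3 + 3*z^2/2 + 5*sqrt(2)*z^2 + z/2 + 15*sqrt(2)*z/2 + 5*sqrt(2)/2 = (z + 1/2)*(z + 1)*(z + 5*sqrt(2))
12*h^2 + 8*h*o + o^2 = (2*h + o)*(6*h + o)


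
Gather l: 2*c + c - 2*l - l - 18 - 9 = 3*c - 3*l - 27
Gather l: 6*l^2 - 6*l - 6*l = 6*l^2 - 12*l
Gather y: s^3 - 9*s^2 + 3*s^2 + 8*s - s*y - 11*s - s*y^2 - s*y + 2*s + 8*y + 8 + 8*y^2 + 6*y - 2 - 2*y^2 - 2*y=s^3 - 6*s^2 - s + y^2*(6 - s) + y*(12 - 2*s) + 6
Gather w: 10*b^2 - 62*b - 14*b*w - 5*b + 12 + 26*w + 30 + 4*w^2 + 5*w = 10*b^2 - 67*b + 4*w^2 + w*(31 - 14*b) + 42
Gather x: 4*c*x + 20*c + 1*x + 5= 20*c + x*(4*c + 1) + 5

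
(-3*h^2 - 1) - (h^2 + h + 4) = -4*h^2 - h - 5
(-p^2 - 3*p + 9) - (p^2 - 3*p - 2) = 11 - 2*p^2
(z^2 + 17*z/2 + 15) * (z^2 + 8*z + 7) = z^4 + 33*z^3/2 + 90*z^2 + 359*z/2 + 105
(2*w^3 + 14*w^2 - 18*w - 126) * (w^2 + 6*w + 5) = 2*w^5 + 26*w^4 + 76*w^3 - 164*w^2 - 846*w - 630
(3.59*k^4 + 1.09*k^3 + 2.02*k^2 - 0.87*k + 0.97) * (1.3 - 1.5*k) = -5.385*k^5 + 3.032*k^4 - 1.613*k^3 + 3.931*k^2 - 2.586*k + 1.261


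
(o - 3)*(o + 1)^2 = o^3 - o^2 - 5*o - 3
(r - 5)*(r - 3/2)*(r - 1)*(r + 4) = r^4 - 7*r^3/2 - 16*r^2 + 97*r/2 - 30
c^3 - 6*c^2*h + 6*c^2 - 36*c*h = c*(c + 6)*(c - 6*h)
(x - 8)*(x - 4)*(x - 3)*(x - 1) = x^4 - 16*x^3 + 83*x^2 - 164*x + 96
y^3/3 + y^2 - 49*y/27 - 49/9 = (y/3 + 1)*(y - 7/3)*(y + 7/3)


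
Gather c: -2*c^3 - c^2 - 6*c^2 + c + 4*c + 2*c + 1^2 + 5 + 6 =-2*c^3 - 7*c^2 + 7*c + 12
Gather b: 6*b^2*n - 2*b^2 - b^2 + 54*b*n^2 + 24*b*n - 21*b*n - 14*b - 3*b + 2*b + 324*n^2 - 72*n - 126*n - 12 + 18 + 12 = b^2*(6*n - 3) + b*(54*n^2 + 3*n - 15) + 324*n^2 - 198*n + 18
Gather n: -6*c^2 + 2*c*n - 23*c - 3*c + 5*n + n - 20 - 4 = -6*c^2 - 26*c + n*(2*c + 6) - 24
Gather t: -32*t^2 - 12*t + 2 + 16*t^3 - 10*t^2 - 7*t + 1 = 16*t^3 - 42*t^2 - 19*t + 3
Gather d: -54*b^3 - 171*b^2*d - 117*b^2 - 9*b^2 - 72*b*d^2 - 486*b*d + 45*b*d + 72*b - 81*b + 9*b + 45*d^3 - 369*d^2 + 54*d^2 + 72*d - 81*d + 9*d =-54*b^3 - 126*b^2 + 45*d^3 + d^2*(-72*b - 315) + d*(-171*b^2 - 441*b)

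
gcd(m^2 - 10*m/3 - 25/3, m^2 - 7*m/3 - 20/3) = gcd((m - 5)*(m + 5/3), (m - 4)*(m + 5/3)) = m + 5/3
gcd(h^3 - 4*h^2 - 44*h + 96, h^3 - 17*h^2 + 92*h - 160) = h - 8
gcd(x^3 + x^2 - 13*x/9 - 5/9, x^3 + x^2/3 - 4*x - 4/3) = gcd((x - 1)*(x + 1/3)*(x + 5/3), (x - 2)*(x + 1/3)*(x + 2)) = x + 1/3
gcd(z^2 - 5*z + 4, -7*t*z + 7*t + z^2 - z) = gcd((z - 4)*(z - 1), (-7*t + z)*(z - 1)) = z - 1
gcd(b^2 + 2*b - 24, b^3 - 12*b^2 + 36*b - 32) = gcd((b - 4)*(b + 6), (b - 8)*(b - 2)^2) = 1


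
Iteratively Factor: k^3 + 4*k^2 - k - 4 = (k + 1)*(k^2 + 3*k - 4) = (k + 1)*(k + 4)*(k - 1)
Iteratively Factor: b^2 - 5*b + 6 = (b - 2)*(b - 3)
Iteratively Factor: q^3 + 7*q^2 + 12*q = (q)*(q^2 + 7*q + 12) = q*(q + 4)*(q + 3)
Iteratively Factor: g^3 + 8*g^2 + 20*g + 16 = (g + 4)*(g^2 + 4*g + 4) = (g + 2)*(g + 4)*(g + 2)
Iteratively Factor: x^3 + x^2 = (x)*(x^2 + x) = x*(x + 1)*(x)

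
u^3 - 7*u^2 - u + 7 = (u - 7)*(u - 1)*(u + 1)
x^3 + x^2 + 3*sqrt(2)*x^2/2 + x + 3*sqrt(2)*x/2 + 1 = (x + 1)*(x + sqrt(2)/2)*(x + sqrt(2))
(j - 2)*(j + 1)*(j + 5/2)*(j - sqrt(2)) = j^4 - sqrt(2)*j^3 + 3*j^3/2 - 9*j^2/2 - 3*sqrt(2)*j^2/2 - 5*j + 9*sqrt(2)*j/2 + 5*sqrt(2)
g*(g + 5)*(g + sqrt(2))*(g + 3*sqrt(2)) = g^4 + 5*g^3 + 4*sqrt(2)*g^3 + 6*g^2 + 20*sqrt(2)*g^2 + 30*g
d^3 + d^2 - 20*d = d*(d - 4)*(d + 5)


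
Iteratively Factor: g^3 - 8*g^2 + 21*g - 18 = (g - 3)*(g^2 - 5*g + 6) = (g - 3)^2*(g - 2)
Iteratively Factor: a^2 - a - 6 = (a + 2)*(a - 3)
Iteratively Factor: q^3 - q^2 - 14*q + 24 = (q + 4)*(q^2 - 5*q + 6) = (q - 2)*(q + 4)*(q - 3)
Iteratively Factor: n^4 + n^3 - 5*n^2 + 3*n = (n - 1)*(n^3 + 2*n^2 - 3*n) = (n - 1)^2*(n^2 + 3*n) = n*(n - 1)^2*(n + 3)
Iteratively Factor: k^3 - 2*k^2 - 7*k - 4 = (k + 1)*(k^2 - 3*k - 4) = (k - 4)*(k + 1)*(k + 1)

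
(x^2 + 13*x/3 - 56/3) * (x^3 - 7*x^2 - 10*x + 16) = x^5 - 8*x^4/3 - 59*x^3 + 310*x^2/3 + 256*x - 896/3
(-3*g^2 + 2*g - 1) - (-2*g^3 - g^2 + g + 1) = 2*g^3 - 2*g^2 + g - 2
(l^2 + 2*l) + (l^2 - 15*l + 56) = 2*l^2 - 13*l + 56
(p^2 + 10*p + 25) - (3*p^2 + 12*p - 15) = -2*p^2 - 2*p + 40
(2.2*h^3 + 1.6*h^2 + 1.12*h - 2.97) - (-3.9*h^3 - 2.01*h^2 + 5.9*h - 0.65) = 6.1*h^3 + 3.61*h^2 - 4.78*h - 2.32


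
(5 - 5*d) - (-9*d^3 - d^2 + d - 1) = 9*d^3 + d^2 - 6*d + 6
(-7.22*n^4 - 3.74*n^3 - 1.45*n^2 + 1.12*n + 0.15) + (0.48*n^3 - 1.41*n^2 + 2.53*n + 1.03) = -7.22*n^4 - 3.26*n^3 - 2.86*n^2 + 3.65*n + 1.18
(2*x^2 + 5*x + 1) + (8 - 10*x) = 2*x^2 - 5*x + 9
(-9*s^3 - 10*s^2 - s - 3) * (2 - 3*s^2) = 27*s^5 + 30*s^4 - 15*s^3 - 11*s^2 - 2*s - 6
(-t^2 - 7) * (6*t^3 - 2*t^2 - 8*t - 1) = -6*t^5 + 2*t^4 - 34*t^3 + 15*t^2 + 56*t + 7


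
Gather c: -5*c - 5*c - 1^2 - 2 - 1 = -10*c - 4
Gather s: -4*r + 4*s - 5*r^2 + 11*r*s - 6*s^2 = -5*r^2 - 4*r - 6*s^2 + s*(11*r + 4)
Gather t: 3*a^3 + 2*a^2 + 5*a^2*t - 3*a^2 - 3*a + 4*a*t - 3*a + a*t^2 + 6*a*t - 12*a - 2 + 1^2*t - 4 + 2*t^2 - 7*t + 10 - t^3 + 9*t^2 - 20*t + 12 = 3*a^3 - a^2 - 18*a - t^3 + t^2*(a + 11) + t*(5*a^2 + 10*a - 26) + 16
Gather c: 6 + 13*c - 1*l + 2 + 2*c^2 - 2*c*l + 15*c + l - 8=2*c^2 + c*(28 - 2*l)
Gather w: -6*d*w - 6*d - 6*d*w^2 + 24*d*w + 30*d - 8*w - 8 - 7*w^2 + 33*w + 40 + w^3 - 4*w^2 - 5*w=24*d + w^3 + w^2*(-6*d - 11) + w*(18*d + 20) + 32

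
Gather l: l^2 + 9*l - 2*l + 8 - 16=l^2 + 7*l - 8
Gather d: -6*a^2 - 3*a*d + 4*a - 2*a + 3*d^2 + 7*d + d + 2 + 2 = -6*a^2 + 2*a + 3*d^2 + d*(8 - 3*a) + 4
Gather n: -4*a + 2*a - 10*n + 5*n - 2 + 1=-2*a - 5*n - 1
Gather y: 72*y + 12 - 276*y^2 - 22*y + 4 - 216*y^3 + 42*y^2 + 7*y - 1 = -216*y^3 - 234*y^2 + 57*y + 15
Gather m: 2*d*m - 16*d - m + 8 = -16*d + m*(2*d - 1) + 8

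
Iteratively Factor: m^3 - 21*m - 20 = (m - 5)*(m^2 + 5*m + 4) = (m - 5)*(m + 4)*(m + 1)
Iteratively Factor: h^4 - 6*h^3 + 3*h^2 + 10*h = (h - 5)*(h^3 - h^2 - 2*h) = h*(h - 5)*(h^2 - h - 2) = h*(h - 5)*(h + 1)*(h - 2)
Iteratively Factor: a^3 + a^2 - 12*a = (a)*(a^2 + a - 12) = a*(a - 3)*(a + 4)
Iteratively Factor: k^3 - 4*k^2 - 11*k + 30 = (k + 3)*(k^2 - 7*k + 10) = (k - 2)*(k + 3)*(k - 5)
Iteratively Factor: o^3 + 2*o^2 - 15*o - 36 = (o + 3)*(o^2 - o - 12) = (o + 3)^2*(o - 4)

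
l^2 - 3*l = l*(l - 3)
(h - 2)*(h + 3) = h^2 + h - 6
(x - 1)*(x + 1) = x^2 - 1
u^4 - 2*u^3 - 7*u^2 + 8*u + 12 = (u - 3)*(u - 2)*(u + 1)*(u + 2)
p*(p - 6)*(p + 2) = p^3 - 4*p^2 - 12*p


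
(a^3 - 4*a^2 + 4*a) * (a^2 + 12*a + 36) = a^5 + 8*a^4 - 8*a^3 - 96*a^2 + 144*a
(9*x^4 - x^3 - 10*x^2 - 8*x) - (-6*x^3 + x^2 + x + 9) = 9*x^4 + 5*x^3 - 11*x^2 - 9*x - 9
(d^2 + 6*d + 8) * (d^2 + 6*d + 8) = d^4 + 12*d^3 + 52*d^2 + 96*d + 64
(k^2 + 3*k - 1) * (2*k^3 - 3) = 2*k^5 + 6*k^4 - 2*k^3 - 3*k^2 - 9*k + 3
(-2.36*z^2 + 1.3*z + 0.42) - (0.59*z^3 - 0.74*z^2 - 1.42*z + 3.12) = -0.59*z^3 - 1.62*z^2 + 2.72*z - 2.7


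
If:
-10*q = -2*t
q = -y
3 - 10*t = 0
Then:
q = 3/50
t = 3/10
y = -3/50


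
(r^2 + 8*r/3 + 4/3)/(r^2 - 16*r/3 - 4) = (r + 2)/(r - 6)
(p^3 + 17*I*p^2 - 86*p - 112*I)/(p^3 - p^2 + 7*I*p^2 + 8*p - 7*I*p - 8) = (p^2 + 9*I*p - 14)/(p^2 - p*(1 + I) + I)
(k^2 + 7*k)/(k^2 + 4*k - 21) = k/(k - 3)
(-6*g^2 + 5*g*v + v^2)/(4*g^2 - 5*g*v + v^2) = (6*g + v)/(-4*g + v)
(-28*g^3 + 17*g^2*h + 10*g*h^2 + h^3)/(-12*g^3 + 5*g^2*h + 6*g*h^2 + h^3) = (7*g + h)/(3*g + h)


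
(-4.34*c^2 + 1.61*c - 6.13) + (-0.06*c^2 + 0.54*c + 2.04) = -4.4*c^2 + 2.15*c - 4.09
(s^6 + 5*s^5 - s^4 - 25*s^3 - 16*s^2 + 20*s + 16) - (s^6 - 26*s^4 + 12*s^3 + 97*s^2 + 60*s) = 5*s^5 + 25*s^4 - 37*s^3 - 113*s^2 - 40*s + 16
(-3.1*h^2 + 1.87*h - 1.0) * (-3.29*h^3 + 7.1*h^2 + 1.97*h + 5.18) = 10.199*h^5 - 28.1623*h^4 + 10.46*h^3 - 19.4741*h^2 + 7.7166*h - 5.18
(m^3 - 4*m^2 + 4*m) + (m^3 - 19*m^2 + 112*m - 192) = 2*m^3 - 23*m^2 + 116*m - 192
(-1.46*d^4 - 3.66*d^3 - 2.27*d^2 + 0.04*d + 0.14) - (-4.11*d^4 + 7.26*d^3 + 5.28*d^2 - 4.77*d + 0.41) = 2.65*d^4 - 10.92*d^3 - 7.55*d^2 + 4.81*d - 0.27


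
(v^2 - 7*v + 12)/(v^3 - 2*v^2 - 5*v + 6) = (v - 4)/(v^2 + v - 2)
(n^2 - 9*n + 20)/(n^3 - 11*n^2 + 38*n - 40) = 1/(n - 2)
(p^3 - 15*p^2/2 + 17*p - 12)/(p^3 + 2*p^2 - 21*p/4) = 2*(p^2 - 6*p + 8)/(p*(2*p + 7))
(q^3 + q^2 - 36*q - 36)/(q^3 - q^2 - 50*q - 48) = (q - 6)/(q - 8)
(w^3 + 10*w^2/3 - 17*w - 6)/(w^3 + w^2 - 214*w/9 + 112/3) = 3*(3*w^2 - 8*w - 3)/(9*w^2 - 45*w + 56)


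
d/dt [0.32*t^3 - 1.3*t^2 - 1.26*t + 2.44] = 0.96*t^2 - 2.6*t - 1.26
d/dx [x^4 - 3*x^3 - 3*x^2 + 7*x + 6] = 4*x^3 - 9*x^2 - 6*x + 7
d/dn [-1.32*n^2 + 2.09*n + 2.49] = 2.09 - 2.64*n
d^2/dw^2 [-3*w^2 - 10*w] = -6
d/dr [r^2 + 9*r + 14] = 2*r + 9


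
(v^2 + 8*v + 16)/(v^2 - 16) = (v + 4)/(v - 4)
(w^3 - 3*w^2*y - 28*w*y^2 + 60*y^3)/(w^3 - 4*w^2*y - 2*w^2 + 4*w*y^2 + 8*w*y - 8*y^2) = (-w^2 + w*y + 30*y^2)/(-w^2 + 2*w*y + 2*w - 4*y)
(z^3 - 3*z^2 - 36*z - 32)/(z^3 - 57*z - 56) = (z + 4)/(z + 7)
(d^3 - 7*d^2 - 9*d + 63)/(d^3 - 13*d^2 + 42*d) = (d^2 - 9)/(d*(d - 6))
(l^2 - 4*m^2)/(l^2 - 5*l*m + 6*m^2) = (l + 2*m)/(l - 3*m)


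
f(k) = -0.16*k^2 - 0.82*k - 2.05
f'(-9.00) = 2.06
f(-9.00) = -7.63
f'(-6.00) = 1.10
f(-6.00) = -2.89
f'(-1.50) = -0.34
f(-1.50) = -1.18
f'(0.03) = -0.83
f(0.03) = -2.07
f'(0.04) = -0.83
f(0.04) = -2.08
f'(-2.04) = -0.17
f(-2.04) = -1.04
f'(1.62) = -1.34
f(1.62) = -3.80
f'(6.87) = -3.02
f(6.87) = -15.23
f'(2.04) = -1.47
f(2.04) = -4.39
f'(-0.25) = -0.74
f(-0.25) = -1.86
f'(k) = -0.32*k - 0.82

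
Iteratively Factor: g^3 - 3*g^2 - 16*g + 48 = (g + 4)*(g^2 - 7*g + 12) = (g - 3)*(g + 4)*(g - 4)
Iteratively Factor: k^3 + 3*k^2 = (k)*(k^2 + 3*k) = k*(k + 3)*(k)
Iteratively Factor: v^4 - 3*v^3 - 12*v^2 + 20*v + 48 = (v + 2)*(v^3 - 5*v^2 - 2*v + 24) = (v - 4)*(v + 2)*(v^2 - v - 6) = (v - 4)*(v - 3)*(v + 2)*(v + 2)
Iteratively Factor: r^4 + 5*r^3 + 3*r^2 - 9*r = (r + 3)*(r^3 + 2*r^2 - 3*r) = r*(r + 3)*(r^2 + 2*r - 3) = r*(r + 3)^2*(r - 1)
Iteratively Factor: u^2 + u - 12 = (u - 3)*(u + 4)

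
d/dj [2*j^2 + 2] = 4*j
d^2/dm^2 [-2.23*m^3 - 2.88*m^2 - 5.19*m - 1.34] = -13.38*m - 5.76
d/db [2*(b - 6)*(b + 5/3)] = 4*b - 26/3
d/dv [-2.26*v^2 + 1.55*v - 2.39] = 1.55 - 4.52*v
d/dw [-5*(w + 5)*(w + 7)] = -10*w - 60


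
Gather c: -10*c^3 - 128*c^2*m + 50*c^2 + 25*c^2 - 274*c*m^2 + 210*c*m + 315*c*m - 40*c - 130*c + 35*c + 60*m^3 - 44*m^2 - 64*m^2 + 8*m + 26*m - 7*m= -10*c^3 + c^2*(75 - 128*m) + c*(-274*m^2 + 525*m - 135) + 60*m^3 - 108*m^2 + 27*m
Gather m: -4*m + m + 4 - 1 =3 - 3*m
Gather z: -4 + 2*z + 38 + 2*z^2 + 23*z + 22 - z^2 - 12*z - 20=z^2 + 13*z + 36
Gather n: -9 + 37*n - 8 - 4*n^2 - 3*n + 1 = -4*n^2 + 34*n - 16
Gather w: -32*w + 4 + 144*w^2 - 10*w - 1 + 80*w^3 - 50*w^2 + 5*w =80*w^3 + 94*w^2 - 37*w + 3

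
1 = 1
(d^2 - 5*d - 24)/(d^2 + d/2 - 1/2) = 2*(d^2 - 5*d - 24)/(2*d^2 + d - 1)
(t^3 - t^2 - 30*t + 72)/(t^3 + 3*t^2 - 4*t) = (t^3 - t^2 - 30*t + 72)/(t*(t^2 + 3*t - 4))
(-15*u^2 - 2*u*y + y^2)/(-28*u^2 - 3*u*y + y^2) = (15*u^2 + 2*u*y - y^2)/(28*u^2 + 3*u*y - y^2)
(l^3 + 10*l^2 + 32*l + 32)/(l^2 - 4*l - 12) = (l^2 + 8*l + 16)/(l - 6)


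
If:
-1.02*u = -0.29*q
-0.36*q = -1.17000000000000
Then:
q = 3.25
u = 0.92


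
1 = 1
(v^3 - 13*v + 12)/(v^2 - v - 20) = (v^2 - 4*v + 3)/(v - 5)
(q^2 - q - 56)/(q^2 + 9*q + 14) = (q - 8)/(q + 2)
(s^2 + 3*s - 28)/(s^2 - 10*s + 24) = (s + 7)/(s - 6)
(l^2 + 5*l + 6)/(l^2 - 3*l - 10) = (l + 3)/(l - 5)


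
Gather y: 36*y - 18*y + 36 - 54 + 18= 18*y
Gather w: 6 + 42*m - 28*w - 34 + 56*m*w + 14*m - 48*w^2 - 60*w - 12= 56*m - 48*w^2 + w*(56*m - 88) - 40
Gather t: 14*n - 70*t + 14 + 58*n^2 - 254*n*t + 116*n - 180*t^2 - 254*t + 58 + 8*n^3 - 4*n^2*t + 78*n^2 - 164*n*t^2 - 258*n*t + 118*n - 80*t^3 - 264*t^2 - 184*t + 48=8*n^3 + 136*n^2 + 248*n - 80*t^3 + t^2*(-164*n - 444) + t*(-4*n^2 - 512*n - 508) + 120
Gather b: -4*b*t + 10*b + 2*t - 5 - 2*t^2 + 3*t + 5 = b*(10 - 4*t) - 2*t^2 + 5*t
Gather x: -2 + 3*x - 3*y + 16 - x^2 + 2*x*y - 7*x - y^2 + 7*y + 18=-x^2 + x*(2*y - 4) - y^2 + 4*y + 32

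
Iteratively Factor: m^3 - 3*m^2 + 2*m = (m - 1)*(m^2 - 2*m) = (m - 2)*(m - 1)*(m)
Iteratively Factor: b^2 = (b)*(b)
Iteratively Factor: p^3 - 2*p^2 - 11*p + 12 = (p - 4)*(p^2 + 2*p - 3) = (p - 4)*(p + 3)*(p - 1)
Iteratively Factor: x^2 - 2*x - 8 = (x + 2)*(x - 4)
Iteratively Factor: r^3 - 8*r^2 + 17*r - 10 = (r - 1)*(r^2 - 7*r + 10) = (r - 2)*(r - 1)*(r - 5)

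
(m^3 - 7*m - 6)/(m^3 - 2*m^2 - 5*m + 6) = (m + 1)/(m - 1)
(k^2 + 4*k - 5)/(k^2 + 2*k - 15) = (k - 1)/(k - 3)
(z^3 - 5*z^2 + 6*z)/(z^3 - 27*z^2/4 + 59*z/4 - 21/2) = 4*z/(4*z - 7)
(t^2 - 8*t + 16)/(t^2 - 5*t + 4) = (t - 4)/(t - 1)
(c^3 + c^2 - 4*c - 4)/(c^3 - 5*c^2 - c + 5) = (c^2 - 4)/(c^2 - 6*c + 5)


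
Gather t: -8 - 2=-10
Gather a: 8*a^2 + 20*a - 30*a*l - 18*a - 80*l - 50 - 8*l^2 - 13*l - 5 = 8*a^2 + a*(2 - 30*l) - 8*l^2 - 93*l - 55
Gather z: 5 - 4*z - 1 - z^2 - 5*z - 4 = -z^2 - 9*z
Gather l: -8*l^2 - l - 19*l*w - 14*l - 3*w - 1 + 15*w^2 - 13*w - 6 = -8*l^2 + l*(-19*w - 15) + 15*w^2 - 16*w - 7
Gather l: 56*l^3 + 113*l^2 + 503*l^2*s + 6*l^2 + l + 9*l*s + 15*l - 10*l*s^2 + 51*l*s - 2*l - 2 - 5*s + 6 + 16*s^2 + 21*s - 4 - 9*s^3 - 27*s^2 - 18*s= 56*l^3 + l^2*(503*s + 119) + l*(-10*s^2 + 60*s + 14) - 9*s^3 - 11*s^2 - 2*s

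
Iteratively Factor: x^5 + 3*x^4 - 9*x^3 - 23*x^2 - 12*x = (x + 1)*(x^4 + 2*x^3 - 11*x^2 - 12*x) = (x + 1)^2*(x^3 + x^2 - 12*x) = (x + 1)^2*(x + 4)*(x^2 - 3*x) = x*(x + 1)^2*(x + 4)*(x - 3)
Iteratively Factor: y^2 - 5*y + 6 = (y - 2)*(y - 3)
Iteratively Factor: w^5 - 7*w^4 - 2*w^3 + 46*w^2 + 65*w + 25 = (w + 1)*(w^4 - 8*w^3 + 6*w^2 + 40*w + 25) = (w - 5)*(w + 1)*(w^3 - 3*w^2 - 9*w - 5) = (w - 5)*(w + 1)^2*(w^2 - 4*w - 5) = (w - 5)*(w + 1)^3*(w - 5)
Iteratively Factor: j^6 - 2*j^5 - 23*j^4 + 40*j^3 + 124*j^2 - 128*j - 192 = (j - 4)*(j^5 + 2*j^4 - 15*j^3 - 20*j^2 + 44*j + 48) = (j - 4)*(j - 2)*(j^4 + 4*j^3 - 7*j^2 - 34*j - 24) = (j - 4)*(j - 2)*(j + 4)*(j^3 - 7*j - 6) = (j - 4)*(j - 2)*(j + 2)*(j + 4)*(j^2 - 2*j - 3) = (j - 4)*(j - 3)*(j - 2)*(j + 2)*(j + 4)*(j + 1)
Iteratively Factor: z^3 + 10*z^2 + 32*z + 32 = (z + 4)*(z^2 + 6*z + 8) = (z + 4)^2*(z + 2)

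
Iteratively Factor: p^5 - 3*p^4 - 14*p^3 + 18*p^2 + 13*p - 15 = (p + 1)*(p^4 - 4*p^3 - 10*p^2 + 28*p - 15) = (p + 1)*(p + 3)*(p^3 - 7*p^2 + 11*p - 5) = (p - 1)*(p + 1)*(p + 3)*(p^2 - 6*p + 5) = (p - 5)*(p - 1)*(p + 1)*(p + 3)*(p - 1)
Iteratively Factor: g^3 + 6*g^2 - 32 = (g + 4)*(g^2 + 2*g - 8) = (g + 4)^2*(g - 2)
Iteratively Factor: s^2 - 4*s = (s - 4)*(s)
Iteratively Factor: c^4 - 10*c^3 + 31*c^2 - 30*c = (c - 2)*(c^3 - 8*c^2 + 15*c) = c*(c - 2)*(c^2 - 8*c + 15) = c*(c - 5)*(c - 2)*(c - 3)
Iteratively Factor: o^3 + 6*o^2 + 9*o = (o)*(o^2 + 6*o + 9) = o*(o + 3)*(o + 3)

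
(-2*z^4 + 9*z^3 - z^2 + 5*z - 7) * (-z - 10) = 2*z^5 + 11*z^4 - 89*z^3 + 5*z^2 - 43*z + 70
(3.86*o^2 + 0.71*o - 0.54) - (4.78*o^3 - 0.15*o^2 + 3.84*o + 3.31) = -4.78*o^3 + 4.01*o^2 - 3.13*o - 3.85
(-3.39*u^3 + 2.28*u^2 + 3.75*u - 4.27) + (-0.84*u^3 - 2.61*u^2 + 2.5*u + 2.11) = -4.23*u^3 - 0.33*u^2 + 6.25*u - 2.16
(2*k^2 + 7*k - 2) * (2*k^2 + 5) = 4*k^4 + 14*k^3 + 6*k^2 + 35*k - 10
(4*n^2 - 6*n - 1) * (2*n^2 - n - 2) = 8*n^4 - 16*n^3 - 4*n^2 + 13*n + 2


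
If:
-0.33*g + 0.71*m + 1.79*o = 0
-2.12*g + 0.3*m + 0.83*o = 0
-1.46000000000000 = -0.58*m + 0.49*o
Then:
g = -0.03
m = 1.88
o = -0.75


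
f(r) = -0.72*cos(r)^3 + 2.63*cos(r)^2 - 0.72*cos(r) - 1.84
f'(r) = 2.16*sin(r)*cos(r)^2 - 5.26*sin(r)*cos(r) + 0.72*sin(r) = (2.16*cos(r)^2 - 5.26*cos(r) + 0.72)*sin(r)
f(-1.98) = -1.09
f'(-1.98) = -2.89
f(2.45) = 0.60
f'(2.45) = 3.86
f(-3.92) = 0.27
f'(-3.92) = 3.90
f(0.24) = -0.72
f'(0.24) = -0.56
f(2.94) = 2.07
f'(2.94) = 1.59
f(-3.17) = 2.23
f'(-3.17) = 0.23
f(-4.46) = -1.48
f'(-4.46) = 2.10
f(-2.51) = 0.83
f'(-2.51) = -3.76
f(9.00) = 1.54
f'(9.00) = 3.01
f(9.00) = 1.54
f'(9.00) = 3.01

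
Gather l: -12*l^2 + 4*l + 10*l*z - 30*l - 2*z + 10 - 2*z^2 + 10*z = -12*l^2 + l*(10*z - 26) - 2*z^2 + 8*z + 10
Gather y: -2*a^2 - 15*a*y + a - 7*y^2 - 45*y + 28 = -2*a^2 + a - 7*y^2 + y*(-15*a - 45) + 28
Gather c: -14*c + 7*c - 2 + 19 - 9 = 8 - 7*c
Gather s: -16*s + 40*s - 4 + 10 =24*s + 6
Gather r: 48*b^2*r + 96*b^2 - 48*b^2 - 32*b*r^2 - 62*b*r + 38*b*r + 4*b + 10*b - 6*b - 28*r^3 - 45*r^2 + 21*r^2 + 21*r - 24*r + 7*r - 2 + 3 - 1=48*b^2 + 8*b - 28*r^3 + r^2*(-32*b - 24) + r*(48*b^2 - 24*b + 4)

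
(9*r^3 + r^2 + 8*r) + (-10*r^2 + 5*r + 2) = 9*r^3 - 9*r^2 + 13*r + 2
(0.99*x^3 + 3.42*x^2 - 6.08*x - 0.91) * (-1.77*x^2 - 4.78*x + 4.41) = -1.7523*x^5 - 10.7856*x^4 - 1.2201*x^3 + 45.7553*x^2 - 22.463*x - 4.0131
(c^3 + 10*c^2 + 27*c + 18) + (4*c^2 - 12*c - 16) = c^3 + 14*c^2 + 15*c + 2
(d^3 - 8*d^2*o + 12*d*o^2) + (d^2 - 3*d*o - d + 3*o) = d^3 - 8*d^2*o + d^2 + 12*d*o^2 - 3*d*o - d + 3*o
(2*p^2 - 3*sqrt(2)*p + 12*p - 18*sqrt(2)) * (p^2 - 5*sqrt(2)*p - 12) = 2*p^4 - 13*sqrt(2)*p^3 + 12*p^3 - 78*sqrt(2)*p^2 + 6*p^2 + 36*p + 36*sqrt(2)*p + 216*sqrt(2)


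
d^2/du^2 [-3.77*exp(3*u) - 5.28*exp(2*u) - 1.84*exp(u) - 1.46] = (-33.93*exp(2*u) - 21.12*exp(u) - 1.84)*exp(u)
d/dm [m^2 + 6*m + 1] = 2*m + 6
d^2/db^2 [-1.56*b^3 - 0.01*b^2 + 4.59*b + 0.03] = -9.36*b - 0.02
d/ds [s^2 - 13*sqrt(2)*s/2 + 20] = 2*s - 13*sqrt(2)/2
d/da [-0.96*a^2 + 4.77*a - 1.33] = 4.77 - 1.92*a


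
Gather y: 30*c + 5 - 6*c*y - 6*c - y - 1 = 24*c + y*(-6*c - 1) + 4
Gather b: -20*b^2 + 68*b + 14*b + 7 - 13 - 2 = -20*b^2 + 82*b - 8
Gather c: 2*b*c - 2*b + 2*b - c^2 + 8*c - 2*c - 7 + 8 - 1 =-c^2 + c*(2*b + 6)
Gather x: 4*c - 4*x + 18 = 4*c - 4*x + 18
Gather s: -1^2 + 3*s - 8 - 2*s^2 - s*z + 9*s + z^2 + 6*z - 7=-2*s^2 + s*(12 - z) + z^2 + 6*z - 16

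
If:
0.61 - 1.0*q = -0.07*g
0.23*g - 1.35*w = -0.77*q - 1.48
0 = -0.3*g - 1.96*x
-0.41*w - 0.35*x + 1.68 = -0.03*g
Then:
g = 410.51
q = 29.35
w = 87.77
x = -62.83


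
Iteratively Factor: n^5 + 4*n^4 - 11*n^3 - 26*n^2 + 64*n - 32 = (n + 4)*(n^4 - 11*n^2 + 18*n - 8) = (n - 1)*(n + 4)*(n^3 + n^2 - 10*n + 8) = (n - 1)*(n + 4)^2*(n^2 - 3*n + 2) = (n - 1)^2*(n + 4)^2*(n - 2)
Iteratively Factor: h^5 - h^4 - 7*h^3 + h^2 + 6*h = (h + 1)*(h^4 - 2*h^3 - 5*h^2 + 6*h) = (h + 1)*(h + 2)*(h^3 - 4*h^2 + 3*h) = (h - 3)*(h + 1)*(h + 2)*(h^2 - h) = (h - 3)*(h - 1)*(h + 1)*(h + 2)*(h)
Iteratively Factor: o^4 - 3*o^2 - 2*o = (o + 1)*(o^3 - o^2 - 2*o) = (o + 1)^2*(o^2 - 2*o) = o*(o + 1)^2*(o - 2)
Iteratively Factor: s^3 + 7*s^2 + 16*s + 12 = (s + 3)*(s^2 + 4*s + 4) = (s + 2)*(s + 3)*(s + 2)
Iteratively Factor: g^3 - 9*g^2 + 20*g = (g - 4)*(g^2 - 5*g) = (g - 5)*(g - 4)*(g)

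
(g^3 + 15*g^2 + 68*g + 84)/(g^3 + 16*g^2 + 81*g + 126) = (g + 2)/(g + 3)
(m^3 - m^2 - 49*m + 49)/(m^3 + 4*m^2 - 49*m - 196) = (m - 1)/(m + 4)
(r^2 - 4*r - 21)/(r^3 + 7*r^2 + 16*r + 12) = (r - 7)/(r^2 + 4*r + 4)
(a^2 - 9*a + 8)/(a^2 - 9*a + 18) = (a^2 - 9*a + 8)/(a^2 - 9*a + 18)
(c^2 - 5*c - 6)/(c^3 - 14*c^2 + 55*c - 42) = (c + 1)/(c^2 - 8*c + 7)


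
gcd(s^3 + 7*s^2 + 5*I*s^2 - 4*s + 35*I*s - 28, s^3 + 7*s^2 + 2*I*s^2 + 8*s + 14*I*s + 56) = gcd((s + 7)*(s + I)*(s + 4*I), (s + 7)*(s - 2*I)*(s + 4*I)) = s^2 + s*(7 + 4*I) + 28*I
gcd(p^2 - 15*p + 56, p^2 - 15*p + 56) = p^2 - 15*p + 56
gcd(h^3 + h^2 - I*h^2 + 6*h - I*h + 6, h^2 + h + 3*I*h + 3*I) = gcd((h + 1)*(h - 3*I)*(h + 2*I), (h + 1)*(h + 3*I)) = h + 1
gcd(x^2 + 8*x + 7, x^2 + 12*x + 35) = x + 7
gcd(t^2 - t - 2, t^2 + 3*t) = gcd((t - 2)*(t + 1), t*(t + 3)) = 1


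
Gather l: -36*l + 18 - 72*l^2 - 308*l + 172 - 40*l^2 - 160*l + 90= -112*l^2 - 504*l + 280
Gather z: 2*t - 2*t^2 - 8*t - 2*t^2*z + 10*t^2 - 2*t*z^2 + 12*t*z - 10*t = 8*t^2 - 2*t*z^2 - 16*t + z*(-2*t^2 + 12*t)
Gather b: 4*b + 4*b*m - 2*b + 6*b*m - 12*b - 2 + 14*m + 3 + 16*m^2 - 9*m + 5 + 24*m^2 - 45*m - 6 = b*(10*m - 10) + 40*m^2 - 40*m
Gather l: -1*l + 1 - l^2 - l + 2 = -l^2 - 2*l + 3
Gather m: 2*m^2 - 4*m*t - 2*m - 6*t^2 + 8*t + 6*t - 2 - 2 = 2*m^2 + m*(-4*t - 2) - 6*t^2 + 14*t - 4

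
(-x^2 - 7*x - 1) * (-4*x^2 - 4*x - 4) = 4*x^4 + 32*x^3 + 36*x^2 + 32*x + 4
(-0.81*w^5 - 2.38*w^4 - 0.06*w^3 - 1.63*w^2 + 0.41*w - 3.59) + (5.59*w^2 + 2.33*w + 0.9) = -0.81*w^5 - 2.38*w^4 - 0.06*w^3 + 3.96*w^2 + 2.74*w - 2.69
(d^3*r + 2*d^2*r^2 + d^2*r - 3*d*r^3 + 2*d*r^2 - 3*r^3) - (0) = d^3*r + 2*d^2*r^2 + d^2*r - 3*d*r^3 + 2*d*r^2 - 3*r^3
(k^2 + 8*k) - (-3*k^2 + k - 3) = 4*k^2 + 7*k + 3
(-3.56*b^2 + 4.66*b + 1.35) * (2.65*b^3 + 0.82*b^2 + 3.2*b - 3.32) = -9.434*b^5 + 9.4298*b^4 - 3.9933*b^3 + 27.8382*b^2 - 11.1512*b - 4.482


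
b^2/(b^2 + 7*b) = b/(b + 7)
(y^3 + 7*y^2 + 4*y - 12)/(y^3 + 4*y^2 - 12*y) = (y^2 + y - 2)/(y*(y - 2))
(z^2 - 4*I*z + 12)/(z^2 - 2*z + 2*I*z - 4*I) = (z - 6*I)/(z - 2)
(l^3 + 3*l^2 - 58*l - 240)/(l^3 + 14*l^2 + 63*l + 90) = (l - 8)/(l + 3)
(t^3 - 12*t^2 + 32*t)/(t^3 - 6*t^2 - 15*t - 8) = t*(t - 4)/(t^2 + 2*t + 1)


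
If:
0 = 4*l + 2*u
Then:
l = -u/2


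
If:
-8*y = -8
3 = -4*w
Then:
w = -3/4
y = 1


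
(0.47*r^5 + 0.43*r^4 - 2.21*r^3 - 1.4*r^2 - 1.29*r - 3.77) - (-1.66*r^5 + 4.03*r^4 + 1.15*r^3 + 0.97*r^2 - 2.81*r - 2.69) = 2.13*r^5 - 3.6*r^4 - 3.36*r^3 - 2.37*r^2 + 1.52*r - 1.08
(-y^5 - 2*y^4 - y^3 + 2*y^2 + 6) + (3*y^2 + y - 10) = -y^5 - 2*y^4 - y^3 + 5*y^2 + y - 4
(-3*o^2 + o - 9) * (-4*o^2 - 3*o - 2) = 12*o^4 + 5*o^3 + 39*o^2 + 25*o + 18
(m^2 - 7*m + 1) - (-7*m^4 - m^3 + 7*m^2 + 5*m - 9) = 7*m^4 + m^3 - 6*m^2 - 12*m + 10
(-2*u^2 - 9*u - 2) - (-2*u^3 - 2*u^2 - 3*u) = 2*u^3 - 6*u - 2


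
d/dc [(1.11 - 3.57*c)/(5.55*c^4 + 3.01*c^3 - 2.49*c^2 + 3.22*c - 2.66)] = (59.4405*c^4 - 3.1506*c^3 - 18.9126*c^2 + 5.5278*c + 5.922)/(30.8025*c^8 + 33.411*c^7 - 18.5789*c^6 + 20.7522*c^5 - 3.9415*c^4 - 32.0488*c^3 + 23.6152*c^2 - 17.1304*c + 7.0756)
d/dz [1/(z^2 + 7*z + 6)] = (-2*z - 7)/(z^2 + 7*z + 6)^2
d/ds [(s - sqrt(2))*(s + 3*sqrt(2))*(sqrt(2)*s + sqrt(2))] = 3*sqrt(2)*s^2 + 2*sqrt(2)*s + 8*s - 6*sqrt(2) + 4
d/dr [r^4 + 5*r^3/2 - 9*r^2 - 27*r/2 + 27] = 4*r^3 + 15*r^2/2 - 18*r - 27/2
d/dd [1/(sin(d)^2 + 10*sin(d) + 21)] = -2*(sin(d) + 5)*cos(d)/(sin(d)^2 + 10*sin(d) + 21)^2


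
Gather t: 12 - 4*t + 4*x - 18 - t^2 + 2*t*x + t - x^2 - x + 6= -t^2 + t*(2*x - 3) - x^2 + 3*x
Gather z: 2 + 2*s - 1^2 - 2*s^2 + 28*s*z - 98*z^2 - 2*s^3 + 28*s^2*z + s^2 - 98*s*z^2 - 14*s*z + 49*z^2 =-2*s^3 - s^2 + 2*s + z^2*(-98*s - 49) + z*(28*s^2 + 14*s) + 1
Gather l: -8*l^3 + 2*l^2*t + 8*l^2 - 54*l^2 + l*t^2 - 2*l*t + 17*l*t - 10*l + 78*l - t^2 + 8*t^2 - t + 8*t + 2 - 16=-8*l^3 + l^2*(2*t - 46) + l*(t^2 + 15*t + 68) + 7*t^2 + 7*t - 14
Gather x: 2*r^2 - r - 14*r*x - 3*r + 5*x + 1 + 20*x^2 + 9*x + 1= 2*r^2 - 4*r + 20*x^2 + x*(14 - 14*r) + 2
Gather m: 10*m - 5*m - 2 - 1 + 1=5*m - 2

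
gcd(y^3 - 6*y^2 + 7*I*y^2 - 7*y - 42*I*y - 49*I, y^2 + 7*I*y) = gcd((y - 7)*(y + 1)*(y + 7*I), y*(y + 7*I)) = y + 7*I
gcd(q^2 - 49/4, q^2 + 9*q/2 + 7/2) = q + 7/2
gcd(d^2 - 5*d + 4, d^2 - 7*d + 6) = d - 1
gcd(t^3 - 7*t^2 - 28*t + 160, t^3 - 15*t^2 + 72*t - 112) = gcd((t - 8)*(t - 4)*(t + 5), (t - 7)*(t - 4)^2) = t - 4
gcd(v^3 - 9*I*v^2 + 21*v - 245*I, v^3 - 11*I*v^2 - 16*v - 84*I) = v - 7*I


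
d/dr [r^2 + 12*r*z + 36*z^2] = 2*r + 12*z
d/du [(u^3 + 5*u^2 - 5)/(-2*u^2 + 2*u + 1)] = (-2*u^4 + 4*u^3 + 13*u^2 - 10*u + 10)/(4*u^4 - 8*u^3 + 4*u + 1)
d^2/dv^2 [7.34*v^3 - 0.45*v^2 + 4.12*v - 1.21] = 44.04*v - 0.9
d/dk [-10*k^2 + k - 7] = 1 - 20*k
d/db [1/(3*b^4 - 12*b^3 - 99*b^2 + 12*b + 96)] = 2*(-2*b^3 + 6*b^2 + 33*b - 2)/(3*(b^4 - 4*b^3 - 33*b^2 + 4*b + 32)^2)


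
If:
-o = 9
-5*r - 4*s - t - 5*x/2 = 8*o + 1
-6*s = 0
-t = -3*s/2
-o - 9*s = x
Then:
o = -9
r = 97/10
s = 0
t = 0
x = 9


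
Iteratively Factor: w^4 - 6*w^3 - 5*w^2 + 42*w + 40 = (w - 5)*(w^3 - w^2 - 10*w - 8) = (w - 5)*(w - 4)*(w^2 + 3*w + 2) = (w - 5)*(w - 4)*(w + 2)*(w + 1)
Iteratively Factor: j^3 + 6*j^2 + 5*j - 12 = (j + 4)*(j^2 + 2*j - 3) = (j - 1)*(j + 4)*(j + 3)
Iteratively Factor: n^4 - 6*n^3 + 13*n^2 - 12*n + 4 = (n - 1)*(n^3 - 5*n^2 + 8*n - 4) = (n - 1)^2*(n^2 - 4*n + 4) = (n - 2)*(n - 1)^2*(n - 2)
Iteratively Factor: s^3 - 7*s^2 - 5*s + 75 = (s - 5)*(s^2 - 2*s - 15) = (s - 5)^2*(s + 3)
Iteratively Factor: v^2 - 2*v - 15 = (v - 5)*(v + 3)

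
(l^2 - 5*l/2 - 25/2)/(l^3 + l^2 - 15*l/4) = 2*(l - 5)/(l*(2*l - 3))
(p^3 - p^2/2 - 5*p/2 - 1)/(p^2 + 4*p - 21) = (2*p^3 - p^2 - 5*p - 2)/(2*(p^2 + 4*p - 21))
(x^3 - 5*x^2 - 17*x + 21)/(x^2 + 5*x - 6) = (x^2 - 4*x - 21)/(x + 6)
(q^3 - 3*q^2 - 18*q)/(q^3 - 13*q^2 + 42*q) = (q + 3)/(q - 7)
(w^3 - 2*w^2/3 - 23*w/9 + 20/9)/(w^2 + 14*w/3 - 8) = (3*w^2 + 2*w - 5)/(3*(w + 6))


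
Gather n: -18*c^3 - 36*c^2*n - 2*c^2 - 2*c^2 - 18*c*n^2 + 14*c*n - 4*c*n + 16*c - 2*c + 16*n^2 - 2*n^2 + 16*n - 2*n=-18*c^3 - 4*c^2 + 14*c + n^2*(14 - 18*c) + n*(-36*c^2 + 10*c + 14)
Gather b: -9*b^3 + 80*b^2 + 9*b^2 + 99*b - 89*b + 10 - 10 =-9*b^3 + 89*b^2 + 10*b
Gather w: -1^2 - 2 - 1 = -4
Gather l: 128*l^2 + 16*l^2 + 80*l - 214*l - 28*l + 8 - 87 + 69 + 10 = 144*l^2 - 162*l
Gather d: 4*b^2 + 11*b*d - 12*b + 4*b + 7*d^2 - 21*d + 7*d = 4*b^2 - 8*b + 7*d^2 + d*(11*b - 14)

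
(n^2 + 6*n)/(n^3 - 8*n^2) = (n + 6)/(n*(n - 8))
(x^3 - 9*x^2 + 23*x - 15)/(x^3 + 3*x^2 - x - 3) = (x^2 - 8*x + 15)/(x^2 + 4*x + 3)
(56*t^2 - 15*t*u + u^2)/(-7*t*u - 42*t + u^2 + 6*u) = (-8*t + u)/(u + 6)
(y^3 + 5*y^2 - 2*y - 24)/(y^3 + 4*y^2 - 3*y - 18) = (y + 4)/(y + 3)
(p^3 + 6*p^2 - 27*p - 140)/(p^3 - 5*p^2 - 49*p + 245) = (p + 4)/(p - 7)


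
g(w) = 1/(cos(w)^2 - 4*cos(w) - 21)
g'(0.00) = 0.00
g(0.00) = -0.04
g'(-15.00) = 0.01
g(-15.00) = -0.06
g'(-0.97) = 0.00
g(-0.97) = -0.04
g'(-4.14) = -0.01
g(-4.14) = -0.05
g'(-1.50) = 0.01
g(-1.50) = -0.05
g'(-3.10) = 0.00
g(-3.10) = -0.06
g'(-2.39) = 0.01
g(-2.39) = -0.06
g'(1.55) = -0.01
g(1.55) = -0.05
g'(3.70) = 0.01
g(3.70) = -0.06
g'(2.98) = -0.00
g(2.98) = -0.06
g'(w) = (2*sin(w)*cos(w) - 4*sin(w))/(cos(w)^2 - 4*cos(w) - 21)^2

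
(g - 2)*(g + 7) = g^2 + 5*g - 14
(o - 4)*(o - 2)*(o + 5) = o^3 - o^2 - 22*o + 40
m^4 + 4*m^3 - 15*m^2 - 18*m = m*(m - 3)*(m + 1)*(m + 6)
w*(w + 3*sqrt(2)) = w^2 + 3*sqrt(2)*w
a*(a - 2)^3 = a^4 - 6*a^3 + 12*a^2 - 8*a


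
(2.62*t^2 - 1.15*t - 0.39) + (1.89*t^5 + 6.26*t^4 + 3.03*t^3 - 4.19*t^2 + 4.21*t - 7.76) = 1.89*t^5 + 6.26*t^4 + 3.03*t^3 - 1.57*t^2 + 3.06*t - 8.15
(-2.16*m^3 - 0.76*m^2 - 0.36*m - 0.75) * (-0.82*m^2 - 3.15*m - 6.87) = 1.7712*m^5 + 7.4272*m^4 + 17.5284*m^3 + 6.9702*m^2 + 4.8357*m + 5.1525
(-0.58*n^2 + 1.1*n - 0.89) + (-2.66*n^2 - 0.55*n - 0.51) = -3.24*n^2 + 0.55*n - 1.4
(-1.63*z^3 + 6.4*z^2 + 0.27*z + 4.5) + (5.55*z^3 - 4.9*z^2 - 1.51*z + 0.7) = 3.92*z^3 + 1.5*z^2 - 1.24*z + 5.2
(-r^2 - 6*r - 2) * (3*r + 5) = -3*r^3 - 23*r^2 - 36*r - 10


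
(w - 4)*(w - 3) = w^2 - 7*w + 12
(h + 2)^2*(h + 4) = h^3 + 8*h^2 + 20*h + 16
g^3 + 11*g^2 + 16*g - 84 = (g - 2)*(g + 6)*(g + 7)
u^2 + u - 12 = (u - 3)*(u + 4)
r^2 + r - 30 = (r - 5)*(r + 6)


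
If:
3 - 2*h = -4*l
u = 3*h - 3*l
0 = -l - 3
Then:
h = -9/2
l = -3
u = -9/2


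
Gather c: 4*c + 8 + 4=4*c + 12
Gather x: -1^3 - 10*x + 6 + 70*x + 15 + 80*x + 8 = 140*x + 28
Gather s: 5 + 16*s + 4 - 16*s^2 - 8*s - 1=-16*s^2 + 8*s + 8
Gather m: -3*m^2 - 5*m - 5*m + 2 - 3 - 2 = -3*m^2 - 10*m - 3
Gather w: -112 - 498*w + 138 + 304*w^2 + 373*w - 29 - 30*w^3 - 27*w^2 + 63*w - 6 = -30*w^3 + 277*w^2 - 62*w - 9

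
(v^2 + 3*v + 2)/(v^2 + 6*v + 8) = (v + 1)/(v + 4)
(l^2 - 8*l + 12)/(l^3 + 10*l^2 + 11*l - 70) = (l - 6)/(l^2 + 12*l + 35)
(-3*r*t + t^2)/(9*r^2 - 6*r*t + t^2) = -t/(3*r - t)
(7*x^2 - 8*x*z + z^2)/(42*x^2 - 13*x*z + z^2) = (x - z)/(6*x - z)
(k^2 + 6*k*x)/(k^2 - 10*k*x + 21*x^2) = k*(k + 6*x)/(k^2 - 10*k*x + 21*x^2)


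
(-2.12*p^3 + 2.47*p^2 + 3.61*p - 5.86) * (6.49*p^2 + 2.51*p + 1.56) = -13.7588*p^5 + 10.7091*p^4 + 26.3214*p^3 - 25.1171*p^2 - 9.077*p - 9.1416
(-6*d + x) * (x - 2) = -6*d*x + 12*d + x^2 - 2*x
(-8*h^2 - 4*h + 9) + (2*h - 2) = -8*h^2 - 2*h + 7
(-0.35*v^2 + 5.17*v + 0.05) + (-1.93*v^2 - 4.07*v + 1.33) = -2.28*v^2 + 1.1*v + 1.38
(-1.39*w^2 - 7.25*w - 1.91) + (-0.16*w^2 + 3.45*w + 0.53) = -1.55*w^2 - 3.8*w - 1.38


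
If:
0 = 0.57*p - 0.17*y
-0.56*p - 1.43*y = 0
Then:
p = 0.00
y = 0.00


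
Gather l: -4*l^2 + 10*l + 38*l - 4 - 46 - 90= -4*l^2 + 48*l - 140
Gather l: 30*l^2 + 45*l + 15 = 30*l^2 + 45*l + 15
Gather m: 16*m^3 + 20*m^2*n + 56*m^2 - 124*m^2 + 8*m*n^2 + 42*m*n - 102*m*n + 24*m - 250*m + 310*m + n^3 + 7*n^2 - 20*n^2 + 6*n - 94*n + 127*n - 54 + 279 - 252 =16*m^3 + m^2*(20*n - 68) + m*(8*n^2 - 60*n + 84) + n^3 - 13*n^2 + 39*n - 27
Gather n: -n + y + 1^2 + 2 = -n + y + 3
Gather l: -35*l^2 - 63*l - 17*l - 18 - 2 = -35*l^2 - 80*l - 20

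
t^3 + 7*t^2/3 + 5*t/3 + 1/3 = (t + 1/3)*(t + 1)^2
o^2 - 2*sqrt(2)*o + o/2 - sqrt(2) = (o + 1/2)*(o - 2*sqrt(2))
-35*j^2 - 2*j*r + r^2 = (-7*j + r)*(5*j + r)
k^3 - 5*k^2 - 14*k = k*(k - 7)*(k + 2)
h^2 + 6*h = h*(h + 6)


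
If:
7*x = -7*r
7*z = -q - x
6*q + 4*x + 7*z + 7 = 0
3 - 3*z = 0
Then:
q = 7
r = 14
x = -14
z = 1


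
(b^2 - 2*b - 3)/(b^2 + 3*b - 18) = (b + 1)/(b + 6)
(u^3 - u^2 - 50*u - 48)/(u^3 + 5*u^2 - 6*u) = (u^2 - 7*u - 8)/(u*(u - 1))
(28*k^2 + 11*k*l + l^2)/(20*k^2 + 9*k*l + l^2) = (7*k + l)/(5*k + l)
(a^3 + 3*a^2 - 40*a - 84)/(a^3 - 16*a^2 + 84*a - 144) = (a^2 + 9*a + 14)/(a^2 - 10*a + 24)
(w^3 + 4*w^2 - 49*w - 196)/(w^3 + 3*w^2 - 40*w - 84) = (w^2 - 3*w - 28)/(w^2 - 4*w - 12)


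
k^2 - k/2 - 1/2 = (k - 1)*(k + 1/2)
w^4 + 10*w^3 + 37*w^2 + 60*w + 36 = (w + 2)^2*(w + 3)^2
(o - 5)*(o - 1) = o^2 - 6*o + 5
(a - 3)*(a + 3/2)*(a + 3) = a^3 + 3*a^2/2 - 9*a - 27/2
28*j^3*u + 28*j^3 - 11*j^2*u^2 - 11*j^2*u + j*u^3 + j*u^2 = (-7*j + u)*(-4*j + u)*(j*u + j)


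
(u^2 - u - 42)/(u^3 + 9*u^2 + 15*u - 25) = (u^2 - u - 42)/(u^3 + 9*u^2 + 15*u - 25)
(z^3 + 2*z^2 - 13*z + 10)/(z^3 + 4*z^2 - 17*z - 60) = (z^2 - 3*z + 2)/(z^2 - z - 12)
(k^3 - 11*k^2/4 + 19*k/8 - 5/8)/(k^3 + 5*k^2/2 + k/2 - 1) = (4*k^2 - 9*k + 5)/(4*(k^2 + 3*k + 2))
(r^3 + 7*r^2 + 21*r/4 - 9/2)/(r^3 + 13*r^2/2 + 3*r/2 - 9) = (r - 1/2)/(r - 1)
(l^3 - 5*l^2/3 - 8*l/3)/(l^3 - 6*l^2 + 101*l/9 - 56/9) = 3*l*(l + 1)/(3*l^2 - 10*l + 7)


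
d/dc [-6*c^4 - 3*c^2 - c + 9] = -24*c^3 - 6*c - 1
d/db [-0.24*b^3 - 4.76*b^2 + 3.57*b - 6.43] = -0.72*b^2 - 9.52*b + 3.57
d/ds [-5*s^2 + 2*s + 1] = 2 - 10*s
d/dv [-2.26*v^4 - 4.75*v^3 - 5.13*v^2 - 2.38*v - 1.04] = -9.04*v^3 - 14.25*v^2 - 10.26*v - 2.38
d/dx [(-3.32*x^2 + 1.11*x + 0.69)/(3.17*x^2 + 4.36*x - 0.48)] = (-17.9939*x^2 - 1.1874*x - 3.5412)/(10.0489*x^4 + 27.6424*x^3 + 15.9664*x^2 - 4.1856*x + 0.2304)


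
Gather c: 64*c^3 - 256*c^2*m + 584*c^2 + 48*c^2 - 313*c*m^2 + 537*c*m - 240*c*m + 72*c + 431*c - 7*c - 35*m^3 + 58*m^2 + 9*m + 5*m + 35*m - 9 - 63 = 64*c^3 + c^2*(632 - 256*m) + c*(-313*m^2 + 297*m + 496) - 35*m^3 + 58*m^2 + 49*m - 72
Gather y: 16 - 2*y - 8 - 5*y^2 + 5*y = -5*y^2 + 3*y + 8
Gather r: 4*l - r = 4*l - r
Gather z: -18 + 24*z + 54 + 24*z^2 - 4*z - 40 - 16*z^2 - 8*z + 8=8*z^2 + 12*z + 4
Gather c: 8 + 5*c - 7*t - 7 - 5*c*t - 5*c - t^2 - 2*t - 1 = -5*c*t - t^2 - 9*t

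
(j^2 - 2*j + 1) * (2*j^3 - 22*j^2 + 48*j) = 2*j^5 - 26*j^4 + 94*j^3 - 118*j^2 + 48*j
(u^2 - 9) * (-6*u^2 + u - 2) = -6*u^4 + u^3 + 52*u^2 - 9*u + 18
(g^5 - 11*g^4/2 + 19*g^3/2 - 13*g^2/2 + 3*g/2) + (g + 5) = g^5 - 11*g^4/2 + 19*g^3/2 - 13*g^2/2 + 5*g/2 + 5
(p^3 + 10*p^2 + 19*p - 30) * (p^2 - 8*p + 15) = p^5 + 2*p^4 - 46*p^3 - 32*p^2 + 525*p - 450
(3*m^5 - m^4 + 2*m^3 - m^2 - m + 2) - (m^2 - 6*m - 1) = 3*m^5 - m^4 + 2*m^3 - 2*m^2 + 5*m + 3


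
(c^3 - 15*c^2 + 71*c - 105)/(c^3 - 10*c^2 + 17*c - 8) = (c^3 - 15*c^2 + 71*c - 105)/(c^3 - 10*c^2 + 17*c - 8)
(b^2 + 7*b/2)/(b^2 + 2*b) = (b + 7/2)/(b + 2)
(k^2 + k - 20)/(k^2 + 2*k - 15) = (k - 4)/(k - 3)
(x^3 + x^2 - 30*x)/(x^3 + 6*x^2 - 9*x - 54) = x*(x - 5)/(x^2 - 9)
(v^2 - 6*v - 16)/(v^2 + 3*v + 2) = (v - 8)/(v + 1)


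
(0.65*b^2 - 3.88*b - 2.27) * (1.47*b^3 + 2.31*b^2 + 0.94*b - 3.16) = 0.9555*b^5 - 4.2021*b^4 - 11.6887*b^3 - 10.9449*b^2 + 10.127*b + 7.1732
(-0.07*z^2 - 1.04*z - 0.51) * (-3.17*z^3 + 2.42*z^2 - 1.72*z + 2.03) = 0.2219*z^5 + 3.1274*z^4 - 0.7797*z^3 + 0.4125*z^2 - 1.234*z - 1.0353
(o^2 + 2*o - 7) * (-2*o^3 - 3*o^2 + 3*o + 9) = -2*o^5 - 7*o^4 + 11*o^3 + 36*o^2 - 3*o - 63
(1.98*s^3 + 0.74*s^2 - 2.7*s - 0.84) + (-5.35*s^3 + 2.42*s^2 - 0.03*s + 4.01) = -3.37*s^3 + 3.16*s^2 - 2.73*s + 3.17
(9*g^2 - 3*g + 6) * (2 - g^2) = -9*g^4 + 3*g^3 + 12*g^2 - 6*g + 12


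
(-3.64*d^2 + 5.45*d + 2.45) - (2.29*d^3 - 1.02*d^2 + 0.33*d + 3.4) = -2.29*d^3 - 2.62*d^2 + 5.12*d - 0.95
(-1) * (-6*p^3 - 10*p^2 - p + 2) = 6*p^3 + 10*p^2 + p - 2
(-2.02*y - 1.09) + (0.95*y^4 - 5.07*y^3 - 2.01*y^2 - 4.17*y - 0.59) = 0.95*y^4 - 5.07*y^3 - 2.01*y^2 - 6.19*y - 1.68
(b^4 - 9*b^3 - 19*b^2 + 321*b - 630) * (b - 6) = b^5 - 15*b^4 + 35*b^3 + 435*b^2 - 2556*b + 3780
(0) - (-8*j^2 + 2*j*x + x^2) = 8*j^2 - 2*j*x - x^2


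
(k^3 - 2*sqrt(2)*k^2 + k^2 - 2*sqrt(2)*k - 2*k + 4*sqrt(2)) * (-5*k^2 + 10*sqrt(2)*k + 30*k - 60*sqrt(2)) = -5*k^5 + 25*k^4 + 20*sqrt(2)*k^4 - 100*sqrt(2)*k^3 - 160*sqrt(2)*k^2 + 140*k^2 + 320*k + 240*sqrt(2)*k - 480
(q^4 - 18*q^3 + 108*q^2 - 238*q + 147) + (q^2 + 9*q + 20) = q^4 - 18*q^3 + 109*q^2 - 229*q + 167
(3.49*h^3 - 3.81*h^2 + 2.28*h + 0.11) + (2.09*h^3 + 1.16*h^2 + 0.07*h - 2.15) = 5.58*h^3 - 2.65*h^2 + 2.35*h - 2.04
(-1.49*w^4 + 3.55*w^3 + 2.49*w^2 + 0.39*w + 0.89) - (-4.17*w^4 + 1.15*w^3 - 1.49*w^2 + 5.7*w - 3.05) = 2.68*w^4 + 2.4*w^3 + 3.98*w^2 - 5.31*w + 3.94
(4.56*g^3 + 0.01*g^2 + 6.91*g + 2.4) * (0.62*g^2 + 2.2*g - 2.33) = 2.8272*g^5 + 10.0382*g^4 - 6.3186*g^3 + 16.6667*g^2 - 10.8203*g - 5.592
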